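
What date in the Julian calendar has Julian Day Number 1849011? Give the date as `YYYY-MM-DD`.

0350-04-26

JDN 1849011 is 27 April 350 in the proleptic Gregorian calendar.
In the Julian calendar that day is 0350-04-26.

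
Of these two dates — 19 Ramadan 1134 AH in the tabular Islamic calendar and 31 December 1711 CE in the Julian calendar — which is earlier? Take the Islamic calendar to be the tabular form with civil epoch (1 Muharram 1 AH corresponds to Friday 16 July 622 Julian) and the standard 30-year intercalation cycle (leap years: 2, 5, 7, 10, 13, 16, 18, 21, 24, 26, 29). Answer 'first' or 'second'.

second

The two dates have Julian Day Numbers 2350191 and 2346365 respectively.
Since 2346365 < 2350191, the second date comes first.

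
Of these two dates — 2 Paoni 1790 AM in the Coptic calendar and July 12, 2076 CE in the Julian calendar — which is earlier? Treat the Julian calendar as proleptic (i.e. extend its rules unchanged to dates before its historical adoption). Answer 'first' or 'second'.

first

The two dates have Julian Day Numbers 2478733 and 2479510 respectively.
Since 2478733 < 2479510, the first date comes first.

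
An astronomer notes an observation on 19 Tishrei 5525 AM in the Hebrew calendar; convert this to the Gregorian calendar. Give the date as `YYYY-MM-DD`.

Julian Day Number of the source date = 2365636.
Converting JDN 2365636 to the Gregorian calendar gives 15 October 1764 CE.

1764-10-15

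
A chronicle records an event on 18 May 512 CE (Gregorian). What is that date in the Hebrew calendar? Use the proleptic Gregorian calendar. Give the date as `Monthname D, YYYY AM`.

Sivan 15, 4272 AM

Julian Day Number of the source date = 1908202.
Converting JDN 1908202 to the Hebrew calendar gives 15 Sivan 4272 AM.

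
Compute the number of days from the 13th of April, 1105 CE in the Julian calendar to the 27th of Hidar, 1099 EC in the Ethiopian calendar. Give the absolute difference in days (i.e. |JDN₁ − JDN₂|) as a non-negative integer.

589

JDN of the first date = 2124762.
JDN of the second date = 2125351.
|2125351 − 2124762| = 589.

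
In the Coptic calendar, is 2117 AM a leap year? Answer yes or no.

2117 mod 4 = 1; in the Coptic calendar a year is leap when year mod 4 = 3, so it is a common year.

no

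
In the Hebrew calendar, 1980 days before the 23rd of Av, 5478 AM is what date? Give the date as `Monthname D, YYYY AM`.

Adar 21, 5473 AM

Counting 1980 days back from JDN 2348778 reaches JDN 2346798, which is Adar 21, 5473 AM.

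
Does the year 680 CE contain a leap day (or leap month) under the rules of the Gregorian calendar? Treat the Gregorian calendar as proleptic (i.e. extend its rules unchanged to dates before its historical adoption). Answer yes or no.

yes

680 is divisible by 4 and not by 100, so it is a leap year.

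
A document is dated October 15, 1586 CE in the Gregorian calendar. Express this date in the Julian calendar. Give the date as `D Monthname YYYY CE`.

At this point the Julian calendar is 10 days behind the Gregorian.
15 October 1586 Gregorian − 10 days → 5 October 1586 Julian.

5 October 1586 CE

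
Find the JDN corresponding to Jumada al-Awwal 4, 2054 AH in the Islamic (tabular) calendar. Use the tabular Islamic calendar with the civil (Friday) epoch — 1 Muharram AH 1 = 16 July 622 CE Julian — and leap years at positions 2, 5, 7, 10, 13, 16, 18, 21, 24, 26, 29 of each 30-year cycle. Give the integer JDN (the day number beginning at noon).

2676076

Equivalently 30 September 2614 (Gregorian).
JDN 2451545 is 1 January 2000 CE (Gregorian); the target day is +224531 days from there, so JDN = 2676076.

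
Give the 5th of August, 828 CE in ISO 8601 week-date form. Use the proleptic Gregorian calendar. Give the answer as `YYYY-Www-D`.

0828-W31-6

The weekday is Saturday (ISO weekday 6).
That Saturday belongs to ISO week 31 of ISO year 828.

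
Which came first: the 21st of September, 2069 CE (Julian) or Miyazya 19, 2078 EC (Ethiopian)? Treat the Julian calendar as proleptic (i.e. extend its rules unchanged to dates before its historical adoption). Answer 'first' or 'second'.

First date → JDN 2477024; second date → JDN 2483073.
JDN 2477024 < JDN 2483073, so the first date is earlier.

first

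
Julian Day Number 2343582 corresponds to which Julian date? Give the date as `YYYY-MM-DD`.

1704-05-18

JDN 2343582 is 29 May 1704 in the Gregorian calendar.
In the Julian calendar that day is 1704-05-18.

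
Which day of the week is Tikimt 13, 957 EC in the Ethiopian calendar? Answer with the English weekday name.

In the proleptic Gregorian calendar this is 15 October 964 (JDN 2073442).
2073442 ≡ 0 (mod 7); counting from Monday = 0 gives Monday.

Monday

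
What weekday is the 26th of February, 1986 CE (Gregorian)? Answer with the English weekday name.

Wednesday

JDN 2446488 mod 7 = 2, and JDN 0 was a Monday, so this is a Wednesday.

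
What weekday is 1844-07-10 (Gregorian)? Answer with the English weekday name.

Wednesday

JDN 2394758 mod 7 = 2, and JDN 0 was a Monday, so this is a Wednesday.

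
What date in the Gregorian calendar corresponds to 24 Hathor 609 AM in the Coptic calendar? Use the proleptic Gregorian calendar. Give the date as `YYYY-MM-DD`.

0892-11-24

Julian Day Number of the source date = 2047185.
Converting JDN 2047185 to the Gregorian calendar gives 24 November 892 CE.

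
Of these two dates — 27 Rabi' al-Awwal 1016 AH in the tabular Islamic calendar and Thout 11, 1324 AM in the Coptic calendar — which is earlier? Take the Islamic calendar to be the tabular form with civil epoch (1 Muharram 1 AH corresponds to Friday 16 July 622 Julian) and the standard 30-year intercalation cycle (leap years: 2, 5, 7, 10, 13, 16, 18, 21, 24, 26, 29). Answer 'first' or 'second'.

first

Converting both to JDN: 2308207 vs 2308266; the smaller is the first.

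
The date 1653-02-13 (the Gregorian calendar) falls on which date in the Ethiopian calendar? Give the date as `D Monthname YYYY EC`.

9 Yekatit 1645 EC

Julian Day Number of the source date = 2324850.
Converting JDN 2324850 to the Ethiopian calendar gives 9 Yekatit 1645 EC.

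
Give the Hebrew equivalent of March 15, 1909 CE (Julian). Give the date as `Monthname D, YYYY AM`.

Nisan 6, 5669 AM

Julian Day Number of the source date = 2418394.
Converting JDN 2418394 to the Hebrew calendar gives 6 Nisan 5669 AM.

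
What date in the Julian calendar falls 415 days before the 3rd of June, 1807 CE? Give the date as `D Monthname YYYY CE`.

JDN of the 3rd of June, 1807 CE = 2381218.
2381218 − 415 = 2380803.
JDN 2380803 in the Julian calendar is 14 April 1806 CE.

14 April 1806 CE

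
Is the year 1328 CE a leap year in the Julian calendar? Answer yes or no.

1328 mod 4 = 0, so it is a leap year in the Julian calendar.

yes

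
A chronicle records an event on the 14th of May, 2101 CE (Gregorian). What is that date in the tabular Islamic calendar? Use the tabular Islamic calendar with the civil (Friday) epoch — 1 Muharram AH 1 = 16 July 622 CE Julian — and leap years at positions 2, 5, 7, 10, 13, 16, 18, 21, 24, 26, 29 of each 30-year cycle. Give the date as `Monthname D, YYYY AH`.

Both dates share Julian Day Number 2488568; in the tabular Islamic calendar that is 15 Rabi' al-Awwal 1525 AH.

Rabi' al-Awwal 15, 1525 AH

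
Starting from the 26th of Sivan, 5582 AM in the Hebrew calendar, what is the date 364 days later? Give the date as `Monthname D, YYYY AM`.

Counting 364 days forward from JDN 2386697 reaches JDN 2387061, which is Tammuz 5, 5583 AM.

Tammuz 5, 5583 AM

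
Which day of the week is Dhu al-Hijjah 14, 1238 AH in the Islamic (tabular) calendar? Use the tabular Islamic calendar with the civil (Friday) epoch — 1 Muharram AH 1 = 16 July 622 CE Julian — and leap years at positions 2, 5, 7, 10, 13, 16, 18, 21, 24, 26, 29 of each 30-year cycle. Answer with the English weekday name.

Friday

Equivalently 22 August 1823 Gregorian, JDN 2387130.
Since JDN mod 7 = 4 (0 = Monday), the day is Friday.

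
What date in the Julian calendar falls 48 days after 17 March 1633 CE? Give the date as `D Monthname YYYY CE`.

4 May 1633 CE

Counting 48 days forward from JDN 2317587 reaches JDN 2317635, which is 4 May 1633 CE.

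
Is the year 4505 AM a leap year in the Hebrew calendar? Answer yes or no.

no

Hebrew year 4505 is year 2 of its 19-year Metonic cycle; leap years are at positions 3, 6, 8, 11, 14, 17, 19, so it is a common year (12 months).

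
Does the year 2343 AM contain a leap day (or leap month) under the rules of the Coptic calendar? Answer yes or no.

yes

2343 mod 4 = 3; in the Coptic calendar a year is leap when year mod 4 = 3, so it is a leap year.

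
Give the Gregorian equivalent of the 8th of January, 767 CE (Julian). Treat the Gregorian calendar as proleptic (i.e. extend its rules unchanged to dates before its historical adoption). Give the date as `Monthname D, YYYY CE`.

For dates in this range the Gregorian date is 4 days ahead of the Julian.
8 January 767 Julian + 4 days → 12 January 767 Gregorian.

January 12, 767 CE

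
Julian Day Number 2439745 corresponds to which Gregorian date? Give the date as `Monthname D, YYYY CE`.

JDN 2451545 is 1 Jan 2000; 2439745 is −11800 days from there.

September 11, 1967 CE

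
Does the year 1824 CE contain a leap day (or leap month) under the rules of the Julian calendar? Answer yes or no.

1824 mod 4 = 0, so it is a leap year in the Julian calendar.

yes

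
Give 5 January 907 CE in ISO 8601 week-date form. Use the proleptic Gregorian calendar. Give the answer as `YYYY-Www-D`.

0907-W01-3

The weekday is Wednesday (ISO weekday 3).
That Wednesday belongs to ISO week 1 of ISO year 907.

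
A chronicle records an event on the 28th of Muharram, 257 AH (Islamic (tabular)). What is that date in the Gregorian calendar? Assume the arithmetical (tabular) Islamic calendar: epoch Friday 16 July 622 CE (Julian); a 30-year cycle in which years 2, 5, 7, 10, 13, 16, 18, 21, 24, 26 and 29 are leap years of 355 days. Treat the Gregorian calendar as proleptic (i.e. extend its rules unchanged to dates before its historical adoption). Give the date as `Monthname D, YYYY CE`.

December 30, 870 CE

Julian Day Number of the source date = 2039185.
Converting JDN 2039185 to the Gregorian calendar gives 30 December 870 CE.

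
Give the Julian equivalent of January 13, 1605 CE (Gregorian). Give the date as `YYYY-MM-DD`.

1605-01-03

At this point the Julian calendar is 10 days behind the Gregorian.
13 January 1605 Gregorian − 10 days → 3 January 1605 Julian.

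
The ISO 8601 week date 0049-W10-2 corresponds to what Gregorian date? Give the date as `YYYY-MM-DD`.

0049-03-09

ISO week 1 of 49 is the week containing the first Thursday of 49.
Week 10, day 2 (Tuesday) lands on 0049-03-09.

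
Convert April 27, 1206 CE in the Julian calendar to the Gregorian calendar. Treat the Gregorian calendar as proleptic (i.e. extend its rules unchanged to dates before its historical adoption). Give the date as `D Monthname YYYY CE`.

4 May 1206 CE

For dates in this range the Gregorian date is 7 days ahead of the Julian.
27 April 1206 Julian + 7 days → 4 May 1206 Gregorian.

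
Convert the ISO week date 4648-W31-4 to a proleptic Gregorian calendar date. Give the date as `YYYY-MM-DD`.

4648-08-03

ISO week 1 of 4648 is the week containing the first Thursday of 4648.
Week 31, day 4 (Thursday) lands on 4648-08-03.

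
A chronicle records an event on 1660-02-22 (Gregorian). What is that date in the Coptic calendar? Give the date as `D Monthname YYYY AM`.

17 Meshir 1376 AM

Both dates share Julian Day Number 2327415; in the Coptic calendar that is 17 Meshir 1376 AM.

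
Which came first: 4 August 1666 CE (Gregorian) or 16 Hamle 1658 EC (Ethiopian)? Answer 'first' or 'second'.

second

First date → JDN 2329770; second date → JDN 2329755.
JDN 2329755 < JDN 2329770, so the second date is earlier.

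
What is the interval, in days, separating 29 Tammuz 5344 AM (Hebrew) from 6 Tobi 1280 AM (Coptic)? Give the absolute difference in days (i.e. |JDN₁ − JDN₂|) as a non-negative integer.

First date → JDN 2299793; second date → JDN 2292310.
The interval is |2299793 − 2292310| = 7483 days.

7483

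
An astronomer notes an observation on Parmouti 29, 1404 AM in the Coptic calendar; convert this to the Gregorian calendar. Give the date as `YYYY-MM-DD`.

Both dates share Julian Day Number 2337714; in the Gregorian calendar that is 4 May 1688 CE.

1688-05-04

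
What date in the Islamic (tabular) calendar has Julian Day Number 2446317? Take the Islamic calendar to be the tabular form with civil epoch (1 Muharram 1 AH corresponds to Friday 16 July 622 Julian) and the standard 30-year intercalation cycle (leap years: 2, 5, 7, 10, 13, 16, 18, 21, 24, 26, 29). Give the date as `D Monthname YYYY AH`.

The Gregorian equivalent of JDN 2446317 is 8 September 1985.
In the tabular Islamic calendar that day is 22 Dhu al-Hijjah 1405 AH.

22 Dhu al-Hijjah 1405 AH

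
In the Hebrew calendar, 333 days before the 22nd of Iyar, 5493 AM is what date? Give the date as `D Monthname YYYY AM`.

The starting date is JDN 2354152; 2354152 − 333 = 2353819.
JDN 2353819 corresponds to 15 Sivan 5492 AM.

15 Sivan 5492 AM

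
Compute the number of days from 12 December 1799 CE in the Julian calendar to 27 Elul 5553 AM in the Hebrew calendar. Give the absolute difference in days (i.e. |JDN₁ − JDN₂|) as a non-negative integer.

2301

JDN of the first date = 2378488.
JDN of the second date = 2376187.
|2376187 − 2378488| = 2301.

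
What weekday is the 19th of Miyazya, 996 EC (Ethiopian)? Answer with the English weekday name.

Equivalently 20 April 1004 Gregorian, JDN 2087873.
2087873 ≡ 4 (mod 7); counting from Monday = 0 gives Friday.

Friday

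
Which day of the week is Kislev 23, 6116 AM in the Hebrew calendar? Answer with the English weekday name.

This is JDN 2581538 (29 November 2355 Gregorian).
JDN 2581538 mod 7 = 1, and JDN 0 was a Monday, so this is a Tuesday.

Tuesday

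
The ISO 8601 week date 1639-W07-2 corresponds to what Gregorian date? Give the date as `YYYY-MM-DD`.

1639-02-15

ISO week 1 of 1639 is the week containing the first Thursday of 1639.
Week 7, day 2 (Tuesday) lands on 1639-02-15.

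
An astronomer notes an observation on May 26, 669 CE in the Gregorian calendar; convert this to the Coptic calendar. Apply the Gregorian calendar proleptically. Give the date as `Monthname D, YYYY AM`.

Julian Day Number of the source date = 1965553.
Converting JDN 1965553 to the Coptic calendar gives 28 Pashons 385 AM.

Pashons 28, 385 AM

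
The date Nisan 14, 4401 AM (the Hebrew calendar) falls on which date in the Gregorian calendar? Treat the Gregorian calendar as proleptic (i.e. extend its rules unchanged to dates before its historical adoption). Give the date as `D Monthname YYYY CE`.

3 April 641 CE

Both dates share Julian Day Number 1955273; in the Gregorian calendar that is 3 April 641 CE.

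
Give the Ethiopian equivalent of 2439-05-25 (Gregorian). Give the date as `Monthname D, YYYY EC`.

Ginbot 14, 2431 EC

Both dates share Julian Day Number 2612031; in the Ethiopian calendar that is 14 Ginbot 2431 EC.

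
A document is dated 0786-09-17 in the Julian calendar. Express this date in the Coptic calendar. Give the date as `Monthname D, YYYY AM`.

Thout 20, 503 AM

The source date corresponds to 21 September 786 in the proleptic Gregorian calendar (JDN 2008404).
That day falls on 20 Thout 503 AM in the Coptic calendar.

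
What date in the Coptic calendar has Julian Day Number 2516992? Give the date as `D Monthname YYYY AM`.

30 Meshir 1895 AM

JDN 2516992 is 10 March 2179 in the Gregorian calendar.
In the Coptic calendar that day is 30 Meshir 1895 AM.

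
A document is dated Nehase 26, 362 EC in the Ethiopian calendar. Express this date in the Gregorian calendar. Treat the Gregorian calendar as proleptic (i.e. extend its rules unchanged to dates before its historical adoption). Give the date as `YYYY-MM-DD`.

0370-08-20

Both dates share Julian Day Number 1856431; in the Gregorian calendar that is 20 August 370 CE.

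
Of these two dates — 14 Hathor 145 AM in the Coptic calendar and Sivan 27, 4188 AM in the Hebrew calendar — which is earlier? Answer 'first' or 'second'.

First date → JDN 1877699; second date → JDN 1877563.
JDN 1877563 < JDN 1877699, so the second date is earlier.

second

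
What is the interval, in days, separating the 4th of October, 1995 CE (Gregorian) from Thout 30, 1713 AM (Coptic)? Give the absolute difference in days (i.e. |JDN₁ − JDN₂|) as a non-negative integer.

First date → JDN 2449995; second date → JDN 2450367.
The interval is |2449995 − 2450367| = 372 days.

372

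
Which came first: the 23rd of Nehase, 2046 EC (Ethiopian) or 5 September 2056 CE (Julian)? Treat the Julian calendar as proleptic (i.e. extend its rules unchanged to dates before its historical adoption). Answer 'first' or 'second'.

first

Converting both to JDN: 2471509 vs 2472260; the smaller is the first.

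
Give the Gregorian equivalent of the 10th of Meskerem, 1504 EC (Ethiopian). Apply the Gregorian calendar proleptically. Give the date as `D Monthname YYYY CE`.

Julian Day Number of the source date = 2273201.
Converting JDN 2273201 to the Gregorian calendar gives 18 September 1511 CE.

18 September 1511 CE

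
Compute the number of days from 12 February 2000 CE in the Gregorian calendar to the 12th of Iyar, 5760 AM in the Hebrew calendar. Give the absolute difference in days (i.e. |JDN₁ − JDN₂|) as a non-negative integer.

95

First date → JDN 2451587; second date → JDN 2451682.
The interval is |2451587 − 2451682| = 95 days.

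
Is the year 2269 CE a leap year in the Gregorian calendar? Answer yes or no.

2269 is not divisible by 4, so it is a common year.

no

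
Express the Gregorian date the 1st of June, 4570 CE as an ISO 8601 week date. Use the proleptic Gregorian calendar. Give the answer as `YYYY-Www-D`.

4570-W22-5

The weekday is Friday (ISO weekday 5).
That Friday belongs to ISO week 22 of ISO year 4570.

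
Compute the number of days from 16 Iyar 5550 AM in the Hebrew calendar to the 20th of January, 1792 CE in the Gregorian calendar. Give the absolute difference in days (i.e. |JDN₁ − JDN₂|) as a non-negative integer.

630

First date → JDN 2374964; second date → JDN 2375594.
The interval is |2374964 − 2375594| = 630 days.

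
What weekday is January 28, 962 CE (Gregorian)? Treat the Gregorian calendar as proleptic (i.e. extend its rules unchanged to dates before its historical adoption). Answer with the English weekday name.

Since JDN mod 7 = 3 (0 = Monday), the day is Thursday.

Thursday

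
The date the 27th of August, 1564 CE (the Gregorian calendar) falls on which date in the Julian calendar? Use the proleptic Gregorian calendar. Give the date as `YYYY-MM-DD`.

1564-08-17

At this point the Julian calendar is 10 days behind the Gregorian.
27 August 1564 Gregorian − 10 days → 17 August 1564 Julian.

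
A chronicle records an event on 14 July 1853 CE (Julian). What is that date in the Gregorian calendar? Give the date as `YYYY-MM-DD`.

1853-07-26

The Julian–Gregorian offset here is 12 days (Julian trailing).
14 July 1853 Julian + 12 days → 26 July 1853 Gregorian.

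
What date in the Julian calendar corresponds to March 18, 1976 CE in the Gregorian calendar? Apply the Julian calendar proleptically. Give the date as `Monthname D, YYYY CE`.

At this point the Julian calendar is 13 days behind the Gregorian.
18 March 1976 Gregorian − 13 days → 5 March 1976 Julian.

March 5, 1976 CE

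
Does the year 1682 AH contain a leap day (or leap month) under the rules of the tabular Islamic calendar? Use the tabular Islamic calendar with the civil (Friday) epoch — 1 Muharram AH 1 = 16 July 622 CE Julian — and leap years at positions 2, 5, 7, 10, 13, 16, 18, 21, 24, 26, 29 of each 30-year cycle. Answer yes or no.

Year 1682 AH is year 2 of its 30-year cycle; leap positions are 2, 5, 7, 10, 13, 16, 18, 21, 24, 26, 29, so it is a leap year (355 days).

yes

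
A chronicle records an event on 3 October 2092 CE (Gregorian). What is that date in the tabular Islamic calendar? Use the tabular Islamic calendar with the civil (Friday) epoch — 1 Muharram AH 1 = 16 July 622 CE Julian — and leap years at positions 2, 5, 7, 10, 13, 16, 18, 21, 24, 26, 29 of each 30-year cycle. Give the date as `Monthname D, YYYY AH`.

Both dates share Julian Day Number 2485424; in the tabular Islamic calendar that is 2 Jumada al-Awwal 1516 AH.

Jumada al-Awwal 2, 1516 AH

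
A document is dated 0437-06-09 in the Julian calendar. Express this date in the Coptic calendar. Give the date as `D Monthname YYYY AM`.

15 Paoni 153 AM

The source date corresponds to 10 June 437 in the proleptic Gregorian calendar (JDN 1880832).
That day falls on 15 Paoni 153 AM in the Coptic calendar.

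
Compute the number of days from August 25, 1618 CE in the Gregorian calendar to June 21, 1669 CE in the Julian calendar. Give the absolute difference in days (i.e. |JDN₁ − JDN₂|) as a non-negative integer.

18573

JDN of the first date = 2312259.
JDN of the second date = 2330832.
|2330832 − 2312259| = 18573.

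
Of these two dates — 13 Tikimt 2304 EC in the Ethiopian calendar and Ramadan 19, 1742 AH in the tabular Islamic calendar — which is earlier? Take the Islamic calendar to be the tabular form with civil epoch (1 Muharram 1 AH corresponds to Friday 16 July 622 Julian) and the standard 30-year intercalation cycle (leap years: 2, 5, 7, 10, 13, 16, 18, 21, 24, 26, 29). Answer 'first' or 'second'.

The two dates have Julian Day Numbers 2565434 and 2565646 respectively.
Since 2565434 < 2565646, the first date comes first.

first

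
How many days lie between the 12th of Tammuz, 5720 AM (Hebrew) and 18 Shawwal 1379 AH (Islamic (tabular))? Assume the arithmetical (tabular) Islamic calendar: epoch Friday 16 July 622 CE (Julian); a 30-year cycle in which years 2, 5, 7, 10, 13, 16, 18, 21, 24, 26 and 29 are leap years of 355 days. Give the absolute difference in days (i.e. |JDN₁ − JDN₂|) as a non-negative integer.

JDN of the first date = 2437123.
JDN of the second date = 2437040.
|2437040 − 2437123| = 83.

83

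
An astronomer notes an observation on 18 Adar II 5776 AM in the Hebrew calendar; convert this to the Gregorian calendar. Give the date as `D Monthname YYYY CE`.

Julian Day Number of the source date = 2457476.
Converting JDN 2457476 to the Gregorian calendar gives 28 March 2016 CE.

28 March 2016 CE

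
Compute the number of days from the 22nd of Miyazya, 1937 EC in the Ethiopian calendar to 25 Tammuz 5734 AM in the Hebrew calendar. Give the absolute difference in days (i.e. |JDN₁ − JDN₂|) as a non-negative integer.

First date → JDN 2431576; second date → JDN 2442244.
The interval is |2431576 − 2442244| = 10668 days.

10668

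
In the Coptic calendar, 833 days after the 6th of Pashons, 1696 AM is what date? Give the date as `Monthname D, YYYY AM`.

Mesori 19, 1698 AM

The starting date is JDN 2444374; 2444374 + 833 = 2445207.
JDN 2445207 corresponds to Mesori 19, 1698 AM.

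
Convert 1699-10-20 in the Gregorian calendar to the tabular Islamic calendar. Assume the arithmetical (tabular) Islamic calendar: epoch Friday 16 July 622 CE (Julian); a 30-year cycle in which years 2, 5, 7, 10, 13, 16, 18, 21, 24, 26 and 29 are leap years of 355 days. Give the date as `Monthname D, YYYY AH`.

Rabi' al-Thani 25, 1111 AH

Both dates share Julian Day Number 2341900; in the tabular Islamic calendar that is 25 Rabi' al-Thani 1111 AH.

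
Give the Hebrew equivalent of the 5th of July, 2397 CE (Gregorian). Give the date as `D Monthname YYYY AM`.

9 Tammuz 6157 AM

Julian Day Number of the source date = 2596732.
Converting JDN 2596732 to the Hebrew calendar gives 9 Tammuz 6157 AM.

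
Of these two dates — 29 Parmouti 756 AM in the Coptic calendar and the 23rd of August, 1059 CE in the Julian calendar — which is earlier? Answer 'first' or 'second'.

first

Converting both to JDN: 2101032 vs 2108092; the smaller is the first.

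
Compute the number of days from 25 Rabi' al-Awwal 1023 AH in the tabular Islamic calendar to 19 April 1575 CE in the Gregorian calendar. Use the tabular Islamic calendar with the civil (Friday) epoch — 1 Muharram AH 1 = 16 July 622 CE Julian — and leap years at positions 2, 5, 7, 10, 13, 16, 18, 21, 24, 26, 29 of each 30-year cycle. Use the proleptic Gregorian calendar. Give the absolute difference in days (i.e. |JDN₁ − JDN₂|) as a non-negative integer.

14261

JDN of the first date = 2310686.
JDN of the second date = 2296425.
|2296425 − 2310686| = 14261.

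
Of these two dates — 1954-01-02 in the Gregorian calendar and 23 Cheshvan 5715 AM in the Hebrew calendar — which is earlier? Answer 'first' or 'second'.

First date → JDN 2434745; second date → JDN 2435066.
JDN 2434745 < JDN 2435066, so the first date is earlier.

first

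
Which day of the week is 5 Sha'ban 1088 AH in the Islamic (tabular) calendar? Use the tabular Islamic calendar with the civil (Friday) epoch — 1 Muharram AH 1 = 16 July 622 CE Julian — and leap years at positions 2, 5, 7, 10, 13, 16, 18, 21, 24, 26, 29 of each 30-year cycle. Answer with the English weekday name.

Sunday

This is JDN 2333848 (3 October 1677 Gregorian).
JDN 2333848 mod 7 = 6, and JDN 0 was a Monday, so this is a Sunday.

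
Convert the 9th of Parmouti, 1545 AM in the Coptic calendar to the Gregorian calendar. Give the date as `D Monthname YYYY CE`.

16 April 1829 CE

Julian Day Number of the source date = 2389194.
Converting JDN 2389194 to the Gregorian calendar gives 16 April 1829 CE.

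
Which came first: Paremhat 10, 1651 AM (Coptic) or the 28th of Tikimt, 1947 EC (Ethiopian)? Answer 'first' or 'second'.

first

Converting both to JDN: 2427881 vs 2435054; the smaller is the first.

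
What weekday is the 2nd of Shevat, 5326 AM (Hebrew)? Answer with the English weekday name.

In the proleptic Gregorian calendar this is 2 January 1566 (JDN 2293031).
2293031 ≡ 6 (mod 7); counting from Monday = 0 gives Sunday.

Sunday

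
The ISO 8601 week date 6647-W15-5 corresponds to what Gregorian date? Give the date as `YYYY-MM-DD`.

6647-04-16

ISO week 1 of 6647 is the week containing the first Thursday of 6647.
Week 15, day 5 (Friday) lands on 6647-04-16.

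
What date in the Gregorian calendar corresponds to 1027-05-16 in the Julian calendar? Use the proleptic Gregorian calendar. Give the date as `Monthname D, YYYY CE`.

At this point the Julian calendar is 6 days behind the Gregorian.
16 May 1027 Julian + 6 days → 22 May 1027 Gregorian.

May 22, 1027 CE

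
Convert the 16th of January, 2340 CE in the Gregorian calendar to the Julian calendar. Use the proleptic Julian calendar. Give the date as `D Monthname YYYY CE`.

The Julian–Gregorian offset here is 16 days (Julian trailing).
16 January 2340 Gregorian − 16 days → 31 December 2339 Julian.

31 December 2339 CE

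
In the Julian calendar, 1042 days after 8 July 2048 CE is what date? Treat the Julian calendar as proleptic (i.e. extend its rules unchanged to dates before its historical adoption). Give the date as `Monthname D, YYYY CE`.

Counting 1042 days forward from JDN 2469279 reaches JDN 2470321, which is May 16, 2051 CE.

May 16, 2051 CE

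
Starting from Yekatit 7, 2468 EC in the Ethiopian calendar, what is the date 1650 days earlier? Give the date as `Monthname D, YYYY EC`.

Nehase 4, 2463 EC

Counting 1650 days back from JDN 2625449 reaches JDN 2623799, which is Nehase 4, 2463 EC.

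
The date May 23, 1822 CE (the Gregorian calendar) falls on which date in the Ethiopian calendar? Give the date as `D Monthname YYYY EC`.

16 Ginbot 1814 EC

Both dates share Julian Day Number 2386674; in the Ethiopian calendar that is 16 Ginbot 1814 EC.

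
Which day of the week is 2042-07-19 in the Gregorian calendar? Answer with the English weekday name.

Saturday

2467085 ≡ 5 (mod 7); counting from Monday = 0 gives Saturday.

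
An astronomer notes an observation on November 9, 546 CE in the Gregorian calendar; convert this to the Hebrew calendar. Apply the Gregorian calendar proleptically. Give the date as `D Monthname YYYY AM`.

Both dates share Julian Day Number 1920795; in the Hebrew calendar that is 26 Cheshvan 4307 AM.

26 Cheshvan 4307 AM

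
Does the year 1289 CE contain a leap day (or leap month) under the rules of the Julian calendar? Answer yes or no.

1289 mod 4 = 1, so it is a common year in the Julian calendar.

no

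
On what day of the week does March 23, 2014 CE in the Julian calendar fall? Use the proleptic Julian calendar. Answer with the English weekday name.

In the Gregorian calendar this is 5 April 2014 (JDN 2456753).
2456753 ≡ 5 (mod 7); counting from Monday = 0 gives Saturday.

Saturday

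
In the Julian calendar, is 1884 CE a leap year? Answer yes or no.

1884 mod 4 = 0, so it is a leap year in the Julian calendar.

yes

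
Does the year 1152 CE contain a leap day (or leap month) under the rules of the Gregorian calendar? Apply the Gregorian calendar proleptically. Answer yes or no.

yes

1152 is divisible by 4 and not by 100, so it is a leap year.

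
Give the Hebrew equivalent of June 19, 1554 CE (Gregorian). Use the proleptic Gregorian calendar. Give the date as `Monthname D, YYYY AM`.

Julian Day Number of the source date = 2288816.
Converting JDN 2288816 to the Hebrew calendar gives 9 Tammuz 5314 AM.

Tammuz 9, 5314 AM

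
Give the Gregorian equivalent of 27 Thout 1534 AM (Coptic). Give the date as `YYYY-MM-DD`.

Julian Day Number of the source date = 2384984.
Converting JDN 2384984 to the Gregorian calendar gives 6 October 1817 CE.

1817-10-06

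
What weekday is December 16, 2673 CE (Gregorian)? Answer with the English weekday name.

Tuesday

2697703 ≡ 1 (mod 7); counting from Monday = 0 gives Tuesday.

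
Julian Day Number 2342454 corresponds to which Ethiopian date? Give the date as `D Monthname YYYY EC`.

21 Miyazya 1693 EC

The Gregorian equivalent of JDN 2342454 is 27 April 1701.
In the Ethiopian calendar that day is 21 Miyazya 1693 EC.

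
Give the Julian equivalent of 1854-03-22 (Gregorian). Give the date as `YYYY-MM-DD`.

At this point the Julian calendar is 12 days behind the Gregorian.
22 March 1854 Gregorian − 12 days → 10 March 1854 Julian.

1854-03-10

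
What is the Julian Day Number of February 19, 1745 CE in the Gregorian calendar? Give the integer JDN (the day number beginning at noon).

JDN 2400001 is 17 November 1858 CE (Gregorian), MJD 0; the target day is −41543 days from there, so JDN = 2358458.

2358458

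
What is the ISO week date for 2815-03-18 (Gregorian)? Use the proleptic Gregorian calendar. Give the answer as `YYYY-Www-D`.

2815-W12-3

The weekday is Wednesday (ISO weekday 3).
That Wednesday belongs to ISO week 12 of ISO year 2815.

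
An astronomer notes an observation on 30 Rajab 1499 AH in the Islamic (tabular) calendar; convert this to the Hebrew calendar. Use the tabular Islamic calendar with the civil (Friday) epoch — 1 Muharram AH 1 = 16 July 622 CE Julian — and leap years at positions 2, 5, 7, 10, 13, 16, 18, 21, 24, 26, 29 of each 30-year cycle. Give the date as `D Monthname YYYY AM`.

1 Tammuz 5836 AM

Both dates share Julian Day Number 2479487; in the Hebrew calendar that is 1 Tammuz 5836 AM.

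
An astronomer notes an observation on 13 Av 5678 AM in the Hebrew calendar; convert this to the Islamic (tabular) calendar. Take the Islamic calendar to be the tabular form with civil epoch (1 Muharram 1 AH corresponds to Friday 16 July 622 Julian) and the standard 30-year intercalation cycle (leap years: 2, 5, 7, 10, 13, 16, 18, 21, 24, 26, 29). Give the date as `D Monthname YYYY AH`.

13 Shawwal 1336 AH

The source date corresponds to 22 July 1918 in the Gregorian calendar (JDN 2421797).
That day falls on 13 Shawwal 1336 AH in the tabular Islamic calendar.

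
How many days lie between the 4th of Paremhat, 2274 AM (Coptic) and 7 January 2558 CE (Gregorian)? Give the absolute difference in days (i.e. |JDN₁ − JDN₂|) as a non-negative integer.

JDN of the first date = 2655426.
JDN of the second date = 2655357.
|2655357 − 2655426| = 69.

69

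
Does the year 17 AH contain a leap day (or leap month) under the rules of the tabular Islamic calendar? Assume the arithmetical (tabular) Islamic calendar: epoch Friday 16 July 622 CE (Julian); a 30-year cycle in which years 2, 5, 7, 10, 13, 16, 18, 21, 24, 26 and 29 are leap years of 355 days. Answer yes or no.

Year 17 AH is year 17 of its 30-year cycle; leap positions are 2, 5, 7, 10, 13, 16, 18, 21, 24, 26, 29, so it is a common year (354 days).

no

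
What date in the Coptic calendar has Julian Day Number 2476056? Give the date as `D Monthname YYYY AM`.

2 Meshir 1783 AM

JDN 2476056 is 9 February 2067 in the Gregorian calendar.
In the Coptic calendar that day is 2 Meshir 1783 AM.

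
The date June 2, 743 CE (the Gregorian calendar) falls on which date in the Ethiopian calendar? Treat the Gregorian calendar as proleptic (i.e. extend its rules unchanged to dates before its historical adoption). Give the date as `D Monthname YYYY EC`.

4 Sene 735 EC

Julian Day Number of the source date = 1992587.
Converting JDN 1992587 to the Ethiopian calendar gives 4 Sene 735 EC.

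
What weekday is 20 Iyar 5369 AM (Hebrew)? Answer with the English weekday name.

In the Gregorian calendar this is 24 May 1609 (JDN 2308879).
2308879 ≡ 6 (mod 7); counting from Monday = 0 gives Sunday.

Sunday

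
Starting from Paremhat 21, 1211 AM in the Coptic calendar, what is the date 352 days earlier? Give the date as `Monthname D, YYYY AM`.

Parmouti 4, 1210 AM

The starting date is JDN 2267182; 2267182 − 352 = 2266830.
JDN 2266830 corresponds to Parmouti 4, 1210 AM.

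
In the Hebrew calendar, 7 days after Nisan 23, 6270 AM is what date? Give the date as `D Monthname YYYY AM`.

Counting 7 days forward from JDN 2637942 reaches JDN 2637949, which is 30 Nisan 6270 AM.

30 Nisan 6270 AM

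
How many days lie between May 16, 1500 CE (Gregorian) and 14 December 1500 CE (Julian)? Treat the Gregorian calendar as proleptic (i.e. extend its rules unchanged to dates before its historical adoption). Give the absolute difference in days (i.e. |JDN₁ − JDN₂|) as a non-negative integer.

JDN of the first date = 2269059.
JDN of the second date = 2269281.
|2269281 − 2269059| = 222.

222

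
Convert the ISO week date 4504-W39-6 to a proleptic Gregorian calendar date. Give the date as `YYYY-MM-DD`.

4504-09-27

ISO week 1 of 4504 is the week containing the first Thursday of 4504.
Week 39, day 6 (Saturday) lands on 4504-09-27.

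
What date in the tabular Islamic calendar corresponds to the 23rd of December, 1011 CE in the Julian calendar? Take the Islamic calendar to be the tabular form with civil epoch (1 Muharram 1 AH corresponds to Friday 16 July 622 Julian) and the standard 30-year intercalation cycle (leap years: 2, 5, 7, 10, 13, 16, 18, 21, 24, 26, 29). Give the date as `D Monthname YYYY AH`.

Both dates share Julian Day Number 2090682; in the tabular Islamic calendar that is 24 Jumada al-Awwal 402 AH.

24 Jumada al-Awwal 402 AH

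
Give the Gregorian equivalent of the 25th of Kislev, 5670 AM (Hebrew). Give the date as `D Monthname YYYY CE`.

Julian Day Number of the source date = 2418649.
Converting JDN 2418649 to the Gregorian calendar gives 8 December 1909 CE.

8 December 1909 CE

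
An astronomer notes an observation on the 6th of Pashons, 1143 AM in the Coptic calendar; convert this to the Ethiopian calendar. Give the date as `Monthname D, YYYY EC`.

The source date corresponds to 10 May 1427 in the proleptic Gregorian calendar (JDN 2242390).
That day falls on 6 Ginbot 1419 EC in the Ethiopian calendar.

Ginbot 6, 1419 EC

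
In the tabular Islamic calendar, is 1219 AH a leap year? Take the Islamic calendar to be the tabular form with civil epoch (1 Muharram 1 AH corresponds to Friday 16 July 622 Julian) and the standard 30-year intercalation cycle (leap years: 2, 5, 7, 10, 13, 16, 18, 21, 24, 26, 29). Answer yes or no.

no

Year 1219 AH is year 19 of its 30-year cycle; leap positions are 2, 5, 7, 10, 13, 16, 18, 21, 24, 26, 29, so it is a common year (354 days).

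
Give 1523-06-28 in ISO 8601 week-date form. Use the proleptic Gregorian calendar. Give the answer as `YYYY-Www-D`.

The weekday is Thursday (ISO weekday 4).
That Thursday belongs to ISO week 26 of ISO year 1523.

1523-W26-4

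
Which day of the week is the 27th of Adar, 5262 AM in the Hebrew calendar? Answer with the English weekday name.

Equivalently 17 March 1502 Gregorian, JDN 2269729.
JDN 2269729 mod 7 = 0, and JDN 0 was a Monday, so this is a Monday.

Monday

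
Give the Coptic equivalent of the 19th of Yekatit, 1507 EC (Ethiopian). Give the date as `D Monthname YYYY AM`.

19 Meshir 1231 AM

Julian Day Number of the source date = 2274455.
Converting JDN 2274455 to the Coptic calendar gives 19 Meshir 1231 AM.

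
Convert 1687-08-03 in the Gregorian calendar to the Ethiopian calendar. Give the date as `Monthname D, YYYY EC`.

Hamle 30, 1679 EC

Julian Day Number of the source date = 2337439.
Converting JDN 2337439 to the Ethiopian calendar gives 30 Hamle 1679 EC.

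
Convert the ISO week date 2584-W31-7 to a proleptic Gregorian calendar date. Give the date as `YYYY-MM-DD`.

2584-08-01

ISO week 1 of 2584 is the week containing the first Thursday of 2584.
Week 31, day 7 (Sunday) lands on 2584-08-01.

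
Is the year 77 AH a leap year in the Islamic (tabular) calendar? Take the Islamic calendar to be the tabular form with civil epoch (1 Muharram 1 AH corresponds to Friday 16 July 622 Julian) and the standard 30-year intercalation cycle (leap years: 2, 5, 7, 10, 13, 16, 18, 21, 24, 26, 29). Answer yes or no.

Year 77 AH is year 17 of its 30-year cycle; leap positions are 2, 5, 7, 10, 13, 16, 18, 21, 24, 26, 29, so it is a common year (354 days).

no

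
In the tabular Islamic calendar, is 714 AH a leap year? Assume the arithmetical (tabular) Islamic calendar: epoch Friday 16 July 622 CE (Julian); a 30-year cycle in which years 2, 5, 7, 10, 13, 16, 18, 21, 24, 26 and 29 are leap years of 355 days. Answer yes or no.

yes

Year 714 AH is year 24 of its 30-year cycle; leap positions are 2, 5, 7, 10, 13, 16, 18, 21, 24, 26, 29, so it is a leap year (355 days).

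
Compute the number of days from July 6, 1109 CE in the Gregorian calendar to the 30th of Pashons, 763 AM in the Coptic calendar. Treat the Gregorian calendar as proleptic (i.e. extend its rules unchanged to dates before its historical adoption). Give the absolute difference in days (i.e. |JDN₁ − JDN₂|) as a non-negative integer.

First date → JDN 2126300; second date → JDN 2103619.
The interval is |2126300 − 2103619| = 22681 days.

22681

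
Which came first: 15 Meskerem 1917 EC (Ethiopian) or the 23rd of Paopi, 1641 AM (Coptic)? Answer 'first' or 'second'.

first

The two dates have Julian Day Numbers 2424054 and 2424092 respectively.
Since 2424054 < 2424092, the first date comes first.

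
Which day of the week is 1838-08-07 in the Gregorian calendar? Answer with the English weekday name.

Tuesday

2392594 ≡ 1 (mod 7); counting from Monday = 0 gives Tuesday.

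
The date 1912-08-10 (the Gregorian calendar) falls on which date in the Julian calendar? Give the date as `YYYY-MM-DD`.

1912-07-28

At this point the Julian calendar is 13 days behind the Gregorian.
10 August 1912 Gregorian − 13 days → 28 July 1912 Julian.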